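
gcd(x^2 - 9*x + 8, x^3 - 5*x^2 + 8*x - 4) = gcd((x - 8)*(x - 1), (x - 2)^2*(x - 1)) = x - 1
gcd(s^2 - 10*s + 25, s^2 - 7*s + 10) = s - 5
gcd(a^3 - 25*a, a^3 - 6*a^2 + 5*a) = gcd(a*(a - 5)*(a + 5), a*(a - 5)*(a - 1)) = a^2 - 5*a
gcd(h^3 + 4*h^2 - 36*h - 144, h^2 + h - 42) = h - 6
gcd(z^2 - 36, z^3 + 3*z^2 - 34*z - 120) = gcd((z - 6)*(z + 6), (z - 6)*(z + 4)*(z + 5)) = z - 6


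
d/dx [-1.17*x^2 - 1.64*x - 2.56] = -2.34*x - 1.64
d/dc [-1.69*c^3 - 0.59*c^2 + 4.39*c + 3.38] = -5.07*c^2 - 1.18*c + 4.39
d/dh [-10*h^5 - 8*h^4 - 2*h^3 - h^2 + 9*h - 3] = -50*h^4 - 32*h^3 - 6*h^2 - 2*h + 9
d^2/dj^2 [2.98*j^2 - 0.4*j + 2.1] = 5.96000000000000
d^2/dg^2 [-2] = 0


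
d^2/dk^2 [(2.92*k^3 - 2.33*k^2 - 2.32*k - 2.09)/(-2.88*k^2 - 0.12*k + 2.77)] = (2.8421709430404e-14*k^5 - 9.79775999999995*k^3 + 221.362272*k^2 - 19.047192*k + 70.70461)/(23.887872*k^6 + 2.985984*k^5 - 68.802048*k^4 - 5.742144*k^3 + 66.174192*k^2 + 2.762244*k - 21.253933)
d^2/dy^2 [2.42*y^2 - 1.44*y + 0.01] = 4.84000000000000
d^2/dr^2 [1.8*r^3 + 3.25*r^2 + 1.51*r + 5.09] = 10.8*r + 6.5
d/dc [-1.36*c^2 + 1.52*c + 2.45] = 1.52 - 2.72*c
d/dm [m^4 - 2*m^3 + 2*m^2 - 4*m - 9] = 4*m^3 - 6*m^2 + 4*m - 4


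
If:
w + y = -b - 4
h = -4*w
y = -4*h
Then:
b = -17*y/16 - 4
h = -y/4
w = y/16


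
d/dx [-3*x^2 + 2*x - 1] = 2 - 6*x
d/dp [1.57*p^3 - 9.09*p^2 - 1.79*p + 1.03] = 4.71*p^2 - 18.18*p - 1.79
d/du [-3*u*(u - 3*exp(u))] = 9*u*exp(u) - 6*u + 9*exp(u)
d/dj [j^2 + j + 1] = 2*j + 1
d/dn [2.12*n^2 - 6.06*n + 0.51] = 4.24*n - 6.06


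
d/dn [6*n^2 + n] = 12*n + 1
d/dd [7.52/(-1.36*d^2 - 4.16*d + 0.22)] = (20.4544*d + 31.2832)/(1.36*d^2 + 4.16*d - 0.22)^2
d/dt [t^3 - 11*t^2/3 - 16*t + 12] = 3*t^2 - 22*t/3 - 16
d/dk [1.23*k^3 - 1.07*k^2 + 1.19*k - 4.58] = 3.69*k^2 - 2.14*k + 1.19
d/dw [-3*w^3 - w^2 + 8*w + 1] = -9*w^2 - 2*w + 8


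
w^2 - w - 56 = (w - 8)*(w + 7)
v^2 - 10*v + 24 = (v - 6)*(v - 4)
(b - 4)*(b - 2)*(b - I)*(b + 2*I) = b^4 - 6*b^3 + I*b^3 + 10*b^2 - 6*I*b^2 - 12*b + 8*I*b + 16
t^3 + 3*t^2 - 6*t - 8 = (t - 2)*(t + 1)*(t + 4)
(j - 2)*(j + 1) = j^2 - j - 2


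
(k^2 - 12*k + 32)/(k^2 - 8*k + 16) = (k - 8)/(k - 4)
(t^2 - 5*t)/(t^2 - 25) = t/(t + 5)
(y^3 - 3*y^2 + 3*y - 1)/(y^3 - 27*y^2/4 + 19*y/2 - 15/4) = 4*(y^2 - 2*y + 1)/(4*y^2 - 23*y + 15)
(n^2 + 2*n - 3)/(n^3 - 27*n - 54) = (n - 1)/(n^2 - 3*n - 18)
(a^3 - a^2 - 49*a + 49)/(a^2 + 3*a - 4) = (a^2 - 49)/(a + 4)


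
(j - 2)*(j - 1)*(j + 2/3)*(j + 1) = j^4 - 4*j^3/3 - 7*j^2/3 + 4*j/3 + 4/3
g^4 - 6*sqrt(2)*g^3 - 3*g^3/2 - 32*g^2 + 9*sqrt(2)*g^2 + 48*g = g*(g - 3/2)*(g - 8*sqrt(2))*(g + 2*sqrt(2))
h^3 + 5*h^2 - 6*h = h*(h - 1)*(h + 6)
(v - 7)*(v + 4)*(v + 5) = v^3 + 2*v^2 - 43*v - 140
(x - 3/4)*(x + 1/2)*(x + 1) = x^3 + 3*x^2/4 - 5*x/8 - 3/8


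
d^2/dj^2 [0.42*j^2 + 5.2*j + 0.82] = 0.840000000000000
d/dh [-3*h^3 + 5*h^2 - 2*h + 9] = -9*h^2 + 10*h - 2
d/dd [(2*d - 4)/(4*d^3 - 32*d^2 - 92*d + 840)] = (-d^3 + 7*d^2 - 16*d + 82)/(d^6 - 16*d^5 + 18*d^4 + 788*d^3 - 2831*d^2 - 9660*d + 44100)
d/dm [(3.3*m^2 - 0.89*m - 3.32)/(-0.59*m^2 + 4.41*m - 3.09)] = (14.0279*m^2 - 24.3116*m + 17.3913)/(0.3481*m^4 - 5.2038*m^3 + 23.0943*m^2 - 27.2538*m + 9.5481)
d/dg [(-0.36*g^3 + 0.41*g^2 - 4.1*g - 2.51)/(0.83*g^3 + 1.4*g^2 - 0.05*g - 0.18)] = (-1.11022302462516e-16*g^5 - 0.8443*g^4 + 6.842*g^3 + 12.1638*g^2 + 6.8804*g + 0.6125)/(0.6889*g^6 + 2.324*g^5 + 1.877*g^4 - 0.4388*g^3 - 0.5015*g^2 + 0.018*g + 0.0324)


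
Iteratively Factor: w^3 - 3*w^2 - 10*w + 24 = (w + 3)*(w^2 - 6*w + 8) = (w - 4)*(w + 3)*(w - 2)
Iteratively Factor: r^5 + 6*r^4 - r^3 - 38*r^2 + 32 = (r - 2)*(r^4 + 8*r^3 + 15*r^2 - 8*r - 16) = (r - 2)*(r - 1)*(r^3 + 9*r^2 + 24*r + 16) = (r - 2)*(r - 1)*(r + 4)*(r^2 + 5*r + 4) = (r - 2)*(r - 1)*(r + 1)*(r + 4)*(r + 4)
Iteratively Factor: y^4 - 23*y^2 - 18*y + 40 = (y + 4)*(y^3 - 4*y^2 - 7*y + 10) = (y - 5)*(y + 4)*(y^2 + y - 2) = (y - 5)*(y - 1)*(y + 4)*(y + 2)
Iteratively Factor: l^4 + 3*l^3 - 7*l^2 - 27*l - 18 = (l + 3)*(l^3 - 7*l - 6) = (l - 3)*(l + 3)*(l^2 + 3*l + 2) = (l - 3)*(l + 2)*(l + 3)*(l + 1)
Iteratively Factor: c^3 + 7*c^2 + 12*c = (c + 3)*(c^2 + 4*c) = (c + 3)*(c + 4)*(c)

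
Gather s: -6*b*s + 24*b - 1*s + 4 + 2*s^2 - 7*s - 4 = 24*b + 2*s^2 + s*(-6*b - 8)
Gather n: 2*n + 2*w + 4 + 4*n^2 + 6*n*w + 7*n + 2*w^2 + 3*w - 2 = 4*n^2 + n*(6*w + 9) + 2*w^2 + 5*w + 2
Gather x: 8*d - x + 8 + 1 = 8*d - x + 9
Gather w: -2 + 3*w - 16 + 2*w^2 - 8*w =2*w^2 - 5*w - 18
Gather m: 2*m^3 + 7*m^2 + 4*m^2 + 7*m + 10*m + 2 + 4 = 2*m^3 + 11*m^2 + 17*m + 6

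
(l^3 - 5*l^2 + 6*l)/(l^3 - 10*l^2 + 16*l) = (l - 3)/(l - 8)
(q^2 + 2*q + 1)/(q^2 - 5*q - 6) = (q + 1)/(q - 6)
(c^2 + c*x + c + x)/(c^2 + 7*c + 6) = (c + x)/(c + 6)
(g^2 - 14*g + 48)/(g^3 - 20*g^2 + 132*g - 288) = 1/(g - 6)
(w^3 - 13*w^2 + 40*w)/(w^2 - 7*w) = (w^2 - 13*w + 40)/(w - 7)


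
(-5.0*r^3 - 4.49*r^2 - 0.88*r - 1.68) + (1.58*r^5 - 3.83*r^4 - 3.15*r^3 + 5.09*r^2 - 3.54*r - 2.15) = 1.58*r^5 - 3.83*r^4 - 8.15*r^3 + 0.6*r^2 - 4.42*r - 3.83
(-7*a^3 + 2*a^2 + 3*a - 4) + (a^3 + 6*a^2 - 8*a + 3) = -6*a^3 + 8*a^2 - 5*a - 1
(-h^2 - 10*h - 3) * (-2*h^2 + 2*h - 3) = 2*h^4 + 18*h^3 - 11*h^2 + 24*h + 9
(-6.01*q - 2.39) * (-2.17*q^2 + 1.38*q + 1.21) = 13.0417*q^3 - 3.1075*q^2 - 10.5703*q - 2.8919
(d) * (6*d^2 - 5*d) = 6*d^3 - 5*d^2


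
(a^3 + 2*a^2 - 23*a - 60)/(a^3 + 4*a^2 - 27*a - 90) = (a + 4)/(a + 6)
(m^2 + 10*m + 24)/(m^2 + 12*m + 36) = (m + 4)/(m + 6)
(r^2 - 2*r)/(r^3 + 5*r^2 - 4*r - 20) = r/(r^2 + 7*r + 10)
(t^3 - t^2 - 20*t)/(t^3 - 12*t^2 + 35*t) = (t + 4)/(t - 7)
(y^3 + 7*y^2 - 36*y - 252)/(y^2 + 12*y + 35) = (y^2 - 36)/(y + 5)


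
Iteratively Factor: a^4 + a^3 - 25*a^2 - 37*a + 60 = (a + 4)*(a^3 - 3*a^2 - 13*a + 15) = (a - 1)*(a + 4)*(a^2 - 2*a - 15) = (a - 5)*(a - 1)*(a + 4)*(a + 3)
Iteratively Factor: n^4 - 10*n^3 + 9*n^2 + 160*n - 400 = (n + 4)*(n^3 - 14*n^2 + 65*n - 100) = (n - 5)*(n + 4)*(n^2 - 9*n + 20) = (n - 5)*(n - 4)*(n + 4)*(n - 5)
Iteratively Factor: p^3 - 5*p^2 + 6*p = (p)*(p^2 - 5*p + 6) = p*(p - 2)*(p - 3)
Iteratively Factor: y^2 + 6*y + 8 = (y + 4)*(y + 2)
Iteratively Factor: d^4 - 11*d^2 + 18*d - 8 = (d - 1)*(d^3 + d^2 - 10*d + 8) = (d - 2)*(d - 1)*(d^2 + 3*d - 4) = (d - 2)*(d - 1)^2*(d + 4)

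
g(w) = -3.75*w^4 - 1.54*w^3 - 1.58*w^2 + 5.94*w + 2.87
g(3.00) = -338.86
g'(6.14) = -3659.77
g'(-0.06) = 6.12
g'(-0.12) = 6.28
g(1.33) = -7.38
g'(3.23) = -557.94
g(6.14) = -5706.42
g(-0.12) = 2.14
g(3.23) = -454.49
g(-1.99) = -61.88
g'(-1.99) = 112.14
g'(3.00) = -450.12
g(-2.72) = -199.25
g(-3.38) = -465.23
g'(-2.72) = 282.21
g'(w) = -15.0*w^3 - 4.62*w^2 - 3.16*w + 5.94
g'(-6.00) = 3098.58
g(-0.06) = 2.51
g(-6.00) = -4617.01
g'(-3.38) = 543.06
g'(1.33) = -41.72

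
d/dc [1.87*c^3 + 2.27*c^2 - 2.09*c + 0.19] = 5.61*c^2 + 4.54*c - 2.09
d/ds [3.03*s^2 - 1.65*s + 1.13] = 6.06*s - 1.65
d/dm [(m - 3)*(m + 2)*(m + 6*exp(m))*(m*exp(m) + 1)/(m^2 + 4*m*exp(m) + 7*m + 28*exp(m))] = (-(m - 3)*(m + 2)*(m + 6*exp(m))*(m*exp(m) + 1)*(4*m*exp(m) + 2*m + 32*exp(m) + 7) + (m^2 + 4*m*exp(m) + 7*m + 28*exp(m))*((m - 3)*(m + 1)*(m + 2)*(m + 6*exp(m))*exp(m) + (m - 3)*(m + 2)*(m*exp(m) + 1)*(6*exp(m) + 1) + (m - 3)*(m + 6*exp(m))*(m*exp(m) + 1) + (m + 2)*(m + 6*exp(m))*(m*exp(m) + 1)))/(m^2 + 4*m*exp(m) + 7*m + 28*exp(m))^2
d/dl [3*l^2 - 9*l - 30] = 6*l - 9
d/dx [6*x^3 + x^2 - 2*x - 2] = 18*x^2 + 2*x - 2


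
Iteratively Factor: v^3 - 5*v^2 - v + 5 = (v + 1)*(v^2 - 6*v + 5) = (v - 1)*(v + 1)*(v - 5)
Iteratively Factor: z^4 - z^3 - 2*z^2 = (z - 2)*(z^3 + z^2) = (z - 2)*(z + 1)*(z^2) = z*(z - 2)*(z + 1)*(z)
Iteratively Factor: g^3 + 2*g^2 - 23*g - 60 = (g + 3)*(g^2 - g - 20) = (g + 3)*(g + 4)*(g - 5)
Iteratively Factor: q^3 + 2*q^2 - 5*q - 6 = (q + 3)*(q^2 - q - 2) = (q - 2)*(q + 3)*(q + 1)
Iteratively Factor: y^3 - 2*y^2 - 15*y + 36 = (y + 4)*(y^2 - 6*y + 9) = (y - 3)*(y + 4)*(y - 3)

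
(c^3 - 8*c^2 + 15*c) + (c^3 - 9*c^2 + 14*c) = 2*c^3 - 17*c^2 + 29*c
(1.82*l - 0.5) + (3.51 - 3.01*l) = 3.01 - 1.19*l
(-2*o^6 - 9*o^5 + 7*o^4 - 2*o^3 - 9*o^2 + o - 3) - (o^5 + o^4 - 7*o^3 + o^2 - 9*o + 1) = -2*o^6 - 10*o^5 + 6*o^4 + 5*o^3 - 10*o^2 + 10*o - 4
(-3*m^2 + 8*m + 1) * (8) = -24*m^2 + 64*m + 8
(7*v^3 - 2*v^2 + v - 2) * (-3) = -21*v^3 + 6*v^2 - 3*v + 6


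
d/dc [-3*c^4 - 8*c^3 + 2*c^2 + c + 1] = -12*c^3 - 24*c^2 + 4*c + 1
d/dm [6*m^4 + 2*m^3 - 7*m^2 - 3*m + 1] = 24*m^3 + 6*m^2 - 14*m - 3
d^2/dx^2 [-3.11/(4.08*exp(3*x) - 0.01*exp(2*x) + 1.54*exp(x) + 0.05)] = (-3.11*(12.24*exp(2*x) - 0.02*exp(x) + 1.54)*(24.48*exp(2*x) - 0.04*exp(x) + 3.08)*exp(x) + (114.1992*exp(2*x) - 0.1244*exp(x) + 4.7894)*(4.08*exp(3*x) - 0.01*exp(2*x) + 1.54*exp(x) + 0.05))*exp(x)/(4.08*exp(3*x) - 0.01*exp(2*x) + 1.54*exp(x) + 0.05)^3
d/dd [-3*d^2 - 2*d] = -6*d - 2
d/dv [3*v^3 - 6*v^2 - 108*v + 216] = 9*v^2 - 12*v - 108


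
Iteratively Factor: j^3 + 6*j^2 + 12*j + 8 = (j + 2)*(j^2 + 4*j + 4) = (j + 2)^2*(j + 2)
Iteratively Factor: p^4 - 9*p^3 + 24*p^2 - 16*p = (p - 4)*(p^3 - 5*p^2 + 4*p) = (p - 4)^2*(p^2 - p) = (p - 4)^2*(p - 1)*(p)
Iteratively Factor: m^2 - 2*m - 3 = (m - 3)*(m + 1)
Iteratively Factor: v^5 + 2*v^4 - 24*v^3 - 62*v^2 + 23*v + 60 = (v + 1)*(v^4 + v^3 - 25*v^2 - 37*v + 60) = (v + 1)*(v + 4)*(v^3 - 3*v^2 - 13*v + 15) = (v + 1)*(v + 3)*(v + 4)*(v^2 - 6*v + 5) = (v - 5)*(v + 1)*(v + 3)*(v + 4)*(v - 1)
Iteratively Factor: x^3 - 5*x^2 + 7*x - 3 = (x - 1)*(x^2 - 4*x + 3) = (x - 3)*(x - 1)*(x - 1)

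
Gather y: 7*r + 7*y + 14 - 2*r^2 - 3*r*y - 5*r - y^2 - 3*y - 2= -2*r^2 + 2*r - y^2 + y*(4 - 3*r) + 12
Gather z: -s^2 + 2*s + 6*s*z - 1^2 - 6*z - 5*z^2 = -s^2 + 2*s - 5*z^2 + z*(6*s - 6) - 1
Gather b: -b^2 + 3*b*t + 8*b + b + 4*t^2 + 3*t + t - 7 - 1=-b^2 + b*(3*t + 9) + 4*t^2 + 4*t - 8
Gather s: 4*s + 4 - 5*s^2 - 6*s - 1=-5*s^2 - 2*s + 3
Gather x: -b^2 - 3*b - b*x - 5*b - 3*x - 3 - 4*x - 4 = -b^2 - 8*b + x*(-b - 7) - 7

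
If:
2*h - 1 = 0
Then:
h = 1/2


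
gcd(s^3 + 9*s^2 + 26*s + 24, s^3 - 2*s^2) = 1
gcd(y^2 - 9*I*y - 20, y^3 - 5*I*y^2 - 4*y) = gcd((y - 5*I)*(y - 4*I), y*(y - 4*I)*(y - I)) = y - 4*I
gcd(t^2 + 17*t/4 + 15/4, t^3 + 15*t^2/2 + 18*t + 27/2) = t + 3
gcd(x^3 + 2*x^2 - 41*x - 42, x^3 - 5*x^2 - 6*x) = x^2 - 5*x - 6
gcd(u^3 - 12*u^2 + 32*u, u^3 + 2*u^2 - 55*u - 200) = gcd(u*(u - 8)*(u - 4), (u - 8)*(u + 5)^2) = u - 8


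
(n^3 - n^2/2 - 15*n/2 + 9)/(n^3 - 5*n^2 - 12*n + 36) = (n - 3/2)/(n - 6)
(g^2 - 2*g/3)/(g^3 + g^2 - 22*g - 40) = g*(3*g - 2)/(3*(g^3 + g^2 - 22*g - 40))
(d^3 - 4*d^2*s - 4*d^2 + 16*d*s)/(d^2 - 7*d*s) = (d^2 - 4*d*s - 4*d + 16*s)/(d - 7*s)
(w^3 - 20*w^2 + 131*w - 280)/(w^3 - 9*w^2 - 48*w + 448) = (w^2 - 12*w + 35)/(w^2 - w - 56)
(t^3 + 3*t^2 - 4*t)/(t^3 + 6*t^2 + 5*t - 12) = t/(t + 3)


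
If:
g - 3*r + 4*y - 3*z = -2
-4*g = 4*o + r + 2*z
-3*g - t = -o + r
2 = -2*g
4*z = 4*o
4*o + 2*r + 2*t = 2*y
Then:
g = -1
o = -1/27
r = 38/9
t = -34/27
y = 26/9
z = -1/27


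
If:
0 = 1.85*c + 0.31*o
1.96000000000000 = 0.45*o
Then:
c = -0.73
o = 4.36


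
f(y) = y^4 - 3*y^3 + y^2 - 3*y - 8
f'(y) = 4*y^3 - 9*y^2 + 2*y - 3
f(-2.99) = 170.03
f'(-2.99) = -196.36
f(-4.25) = 579.36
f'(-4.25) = -481.12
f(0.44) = -9.34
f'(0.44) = -3.52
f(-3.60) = 323.69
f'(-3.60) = -313.46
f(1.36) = -14.36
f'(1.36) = -6.86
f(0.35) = -9.04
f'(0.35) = -3.23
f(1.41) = -14.70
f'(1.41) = -6.86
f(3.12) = -3.98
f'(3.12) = 37.12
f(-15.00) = 61012.00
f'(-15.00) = -15558.00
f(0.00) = -8.00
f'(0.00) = -3.00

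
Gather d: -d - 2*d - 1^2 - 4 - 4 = -3*d - 9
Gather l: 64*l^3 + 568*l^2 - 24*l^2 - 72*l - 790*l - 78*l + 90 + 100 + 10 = 64*l^3 + 544*l^2 - 940*l + 200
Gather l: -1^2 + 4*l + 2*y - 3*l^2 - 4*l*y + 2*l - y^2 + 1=-3*l^2 + l*(6 - 4*y) - y^2 + 2*y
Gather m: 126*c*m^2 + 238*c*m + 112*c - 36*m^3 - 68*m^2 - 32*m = 112*c - 36*m^3 + m^2*(126*c - 68) + m*(238*c - 32)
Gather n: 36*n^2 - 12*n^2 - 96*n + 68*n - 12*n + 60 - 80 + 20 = 24*n^2 - 40*n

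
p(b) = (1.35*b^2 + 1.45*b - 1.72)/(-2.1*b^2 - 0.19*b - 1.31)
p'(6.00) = 0.01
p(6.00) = -0.71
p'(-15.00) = 0.00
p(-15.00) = -0.60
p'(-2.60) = 0.20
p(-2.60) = -0.24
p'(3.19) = -0.02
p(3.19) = -0.71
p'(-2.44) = 0.23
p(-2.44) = -0.21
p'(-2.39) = 0.24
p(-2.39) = -0.20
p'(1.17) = -0.57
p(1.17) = -0.41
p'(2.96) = -0.02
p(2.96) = -0.71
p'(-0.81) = 1.30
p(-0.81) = 0.79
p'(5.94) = 0.01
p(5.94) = -0.71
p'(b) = (2.7*b + 1.45)/(-2.1*b^2 - 0.19*b - 1.31) + (4.2*b + 0.19)*(1.35*b^2 + 1.45*b - 1.72)/(-2.1*b^2 - 0.19*b - 1.31)^2 = (2.7885*b^2 - 10.761*b - 2.2263)/(4.41*b^4 + 0.798*b^3 + 5.5381*b^2 + 0.4978*b + 1.7161)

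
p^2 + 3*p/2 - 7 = (p - 2)*(p + 7/2)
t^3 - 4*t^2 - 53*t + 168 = (t - 8)*(t - 3)*(t + 7)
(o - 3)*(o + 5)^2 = o^3 + 7*o^2 - 5*o - 75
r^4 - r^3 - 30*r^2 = r^2*(r - 6)*(r + 5)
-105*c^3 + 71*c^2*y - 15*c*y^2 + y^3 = (-7*c + y)*(-5*c + y)*(-3*c + y)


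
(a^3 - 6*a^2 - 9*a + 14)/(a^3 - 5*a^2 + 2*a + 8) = (a^3 - 6*a^2 - 9*a + 14)/(a^3 - 5*a^2 + 2*a + 8)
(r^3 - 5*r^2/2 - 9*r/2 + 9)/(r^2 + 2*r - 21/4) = 2*(r^2 - r - 6)/(2*r + 7)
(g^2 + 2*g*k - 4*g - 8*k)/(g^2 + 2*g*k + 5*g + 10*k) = (g - 4)/(g + 5)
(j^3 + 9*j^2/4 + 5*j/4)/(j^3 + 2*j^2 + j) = (j + 5/4)/(j + 1)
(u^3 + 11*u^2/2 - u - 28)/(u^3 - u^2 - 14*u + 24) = (u + 7/2)/(u - 3)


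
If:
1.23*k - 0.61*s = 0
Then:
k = 0.495934959349593*s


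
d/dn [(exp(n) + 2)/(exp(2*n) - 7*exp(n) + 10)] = (-(exp(n) + 2)*(2*exp(n) - 7) + exp(2*n) - 7*exp(n) + 10)*exp(n)/(exp(2*n) - 7*exp(n) + 10)^2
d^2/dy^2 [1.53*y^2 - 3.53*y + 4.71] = 3.06000000000000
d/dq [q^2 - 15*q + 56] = 2*q - 15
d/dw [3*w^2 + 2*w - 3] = 6*w + 2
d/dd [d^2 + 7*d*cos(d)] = -7*d*sin(d) + 2*d + 7*cos(d)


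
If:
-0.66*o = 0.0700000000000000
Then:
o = -0.11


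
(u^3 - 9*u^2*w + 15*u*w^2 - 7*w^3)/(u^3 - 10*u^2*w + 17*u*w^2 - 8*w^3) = (u - 7*w)/(u - 8*w)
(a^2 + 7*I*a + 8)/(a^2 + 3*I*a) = (a^2 + 7*I*a + 8)/(a*(a + 3*I))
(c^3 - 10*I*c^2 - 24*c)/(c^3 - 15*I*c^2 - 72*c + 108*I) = c*(c - 4*I)/(c^2 - 9*I*c - 18)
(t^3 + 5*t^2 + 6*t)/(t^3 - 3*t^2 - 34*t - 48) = t/(t - 8)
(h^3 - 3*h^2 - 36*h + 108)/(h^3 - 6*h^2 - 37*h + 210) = (h^2 - 9*h + 18)/(h^2 - 12*h + 35)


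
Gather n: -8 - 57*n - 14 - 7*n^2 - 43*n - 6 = -7*n^2 - 100*n - 28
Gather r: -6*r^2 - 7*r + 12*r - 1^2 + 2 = -6*r^2 + 5*r + 1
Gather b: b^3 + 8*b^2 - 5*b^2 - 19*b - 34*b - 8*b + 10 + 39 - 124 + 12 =b^3 + 3*b^2 - 61*b - 63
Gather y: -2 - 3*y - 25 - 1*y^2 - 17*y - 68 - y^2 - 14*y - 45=-2*y^2 - 34*y - 140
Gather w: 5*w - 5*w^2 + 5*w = -5*w^2 + 10*w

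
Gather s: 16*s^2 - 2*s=16*s^2 - 2*s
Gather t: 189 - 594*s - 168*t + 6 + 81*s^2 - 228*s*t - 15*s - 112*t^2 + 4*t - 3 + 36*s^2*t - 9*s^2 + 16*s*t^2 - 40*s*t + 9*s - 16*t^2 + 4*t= 72*s^2 - 600*s + t^2*(16*s - 128) + t*(36*s^2 - 268*s - 160) + 192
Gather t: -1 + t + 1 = t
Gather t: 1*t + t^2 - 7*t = t^2 - 6*t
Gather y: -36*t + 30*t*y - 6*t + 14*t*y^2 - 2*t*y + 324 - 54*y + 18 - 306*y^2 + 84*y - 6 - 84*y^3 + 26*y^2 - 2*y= -42*t - 84*y^3 + y^2*(14*t - 280) + y*(28*t + 28) + 336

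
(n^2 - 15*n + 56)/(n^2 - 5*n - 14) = (n - 8)/(n + 2)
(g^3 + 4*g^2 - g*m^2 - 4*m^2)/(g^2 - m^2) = g + 4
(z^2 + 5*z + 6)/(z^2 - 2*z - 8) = (z + 3)/(z - 4)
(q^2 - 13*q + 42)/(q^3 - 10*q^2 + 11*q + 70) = (q - 6)/(q^2 - 3*q - 10)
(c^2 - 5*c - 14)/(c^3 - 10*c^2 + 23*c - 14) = (c + 2)/(c^2 - 3*c + 2)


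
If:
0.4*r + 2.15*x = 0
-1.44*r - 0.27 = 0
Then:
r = -0.19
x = 0.03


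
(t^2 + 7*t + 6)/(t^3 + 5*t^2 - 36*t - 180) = (t + 1)/(t^2 - t - 30)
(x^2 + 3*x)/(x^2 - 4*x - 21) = x/(x - 7)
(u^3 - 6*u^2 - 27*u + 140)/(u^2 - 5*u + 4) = (u^2 - 2*u - 35)/(u - 1)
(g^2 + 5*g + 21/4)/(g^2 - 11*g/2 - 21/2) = (g + 7/2)/(g - 7)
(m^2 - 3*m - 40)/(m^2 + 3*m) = (m^2 - 3*m - 40)/(m*(m + 3))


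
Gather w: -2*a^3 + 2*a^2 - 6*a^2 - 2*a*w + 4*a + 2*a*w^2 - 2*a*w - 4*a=-2*a^3 - 4*a^2 + 2*a*w^2 - 4*a*w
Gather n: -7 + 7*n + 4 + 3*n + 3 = 10*n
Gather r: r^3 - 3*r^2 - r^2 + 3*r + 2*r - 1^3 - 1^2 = r^3 - 4*r^2 + 5*r - 2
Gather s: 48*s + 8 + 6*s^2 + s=6*s^2 + 49*s + 8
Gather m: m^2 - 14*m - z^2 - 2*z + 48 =m^2 - 14*m - z^2 - 2*z + 48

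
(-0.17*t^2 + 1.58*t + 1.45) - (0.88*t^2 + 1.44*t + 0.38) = -1.05*t^2 + 0.14*t + 1.07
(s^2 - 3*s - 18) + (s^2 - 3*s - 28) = 2*s^2 - 6*s - 46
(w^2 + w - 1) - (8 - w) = w^2 + 2*w - 9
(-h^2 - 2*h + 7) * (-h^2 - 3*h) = h^4 + 5*h^3 - h^2 - 21*h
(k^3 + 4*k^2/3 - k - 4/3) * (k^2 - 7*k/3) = k^5 - k^4 - 37*k^3/9 + k^2 + 28*k/9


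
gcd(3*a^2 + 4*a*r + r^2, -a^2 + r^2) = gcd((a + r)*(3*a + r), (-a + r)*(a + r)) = a + r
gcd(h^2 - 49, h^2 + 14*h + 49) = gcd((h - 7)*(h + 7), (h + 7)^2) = h + 7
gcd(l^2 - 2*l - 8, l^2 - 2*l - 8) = l^2 - 2*l - 8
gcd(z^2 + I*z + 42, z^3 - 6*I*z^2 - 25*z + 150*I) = z - 6*I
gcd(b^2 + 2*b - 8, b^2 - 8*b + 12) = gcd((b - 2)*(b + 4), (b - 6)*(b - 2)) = b - 2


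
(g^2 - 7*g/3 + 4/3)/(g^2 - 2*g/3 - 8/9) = 3*(g - 1)/(3*g + 2)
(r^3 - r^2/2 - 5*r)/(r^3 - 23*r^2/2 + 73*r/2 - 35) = r*(r + 2)/(r^2 - 9*r + 14)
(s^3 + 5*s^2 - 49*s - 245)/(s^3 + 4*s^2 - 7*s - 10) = (s^2 - 49)/(s^2 - s - 2)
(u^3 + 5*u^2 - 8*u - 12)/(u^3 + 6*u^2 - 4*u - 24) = (u + 1)/(u + 2)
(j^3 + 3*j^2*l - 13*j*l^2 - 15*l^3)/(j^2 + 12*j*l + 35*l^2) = (j^2 - 2*j*l - 3*l^2)/(j + 7*l)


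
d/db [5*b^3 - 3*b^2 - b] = 15*b^2 - 6*b - 1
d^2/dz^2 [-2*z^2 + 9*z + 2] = -4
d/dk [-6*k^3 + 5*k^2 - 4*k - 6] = -18*k^2 + 10*k - 4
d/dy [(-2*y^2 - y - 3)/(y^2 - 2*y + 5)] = (5*y^2 - 14*y - 11)/(y^4 - 4*y^3 + 14*y^2 - 20*y + 25)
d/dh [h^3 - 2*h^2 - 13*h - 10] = 3*h^2 - 4*h - 13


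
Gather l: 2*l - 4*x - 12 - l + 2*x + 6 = l - 2*x - 6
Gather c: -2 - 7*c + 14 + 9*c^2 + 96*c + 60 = 9*c^2 + 89*c + 72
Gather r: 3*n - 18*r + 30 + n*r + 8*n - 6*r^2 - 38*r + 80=11*n - 6*r^2 + r*(n - 56) + 110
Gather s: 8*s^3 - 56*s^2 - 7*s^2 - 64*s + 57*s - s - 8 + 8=8*s^3 - 63*s^2 - 8*s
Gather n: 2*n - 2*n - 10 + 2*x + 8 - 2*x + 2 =0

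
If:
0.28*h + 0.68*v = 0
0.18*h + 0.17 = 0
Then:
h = -0.94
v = 0.39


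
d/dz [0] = 0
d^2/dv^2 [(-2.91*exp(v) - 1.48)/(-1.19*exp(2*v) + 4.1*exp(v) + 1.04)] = (4.120851*exp(4*v) + 22.581202*exp(3*v) - 0.0542639999999821*exp(2*v) + 19.797152*exp(v) - 3.163264)*exp(v)/(1.685159*exp(6*v) - 17.41803*exp(5*v) + 55.593468*exp(4*v) - 38.47604*exp(3*v) - 48.585888*exp(2*v) - 13.30368*exp(v) - 1.124864)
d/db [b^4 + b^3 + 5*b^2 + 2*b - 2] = 4*b^3 + 3*b^2 + 10*b + 2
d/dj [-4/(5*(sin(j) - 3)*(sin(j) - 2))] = 4*(2*sin(j) - 5)*cos(j)/(5*(sin(j) - 3)^2*(sin(j) - 2)^2)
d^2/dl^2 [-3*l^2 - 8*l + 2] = -6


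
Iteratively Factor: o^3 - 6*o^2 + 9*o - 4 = (o - 1)*(o^2 - 5*o + 4) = (o - 1)^2*(o - 4)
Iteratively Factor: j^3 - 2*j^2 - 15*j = (j)*(j^2 - 2*j - 15) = j*(j - 5)*(j + 3)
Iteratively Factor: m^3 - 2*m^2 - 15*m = (m + 3)*(m^2 - 5*m) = (m - 5)*(m + 3)*(m)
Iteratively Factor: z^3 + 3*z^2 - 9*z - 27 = (z - 3)*(z^2 + 6*z + 9) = (z - 3)*(z + 3)*(z + 3)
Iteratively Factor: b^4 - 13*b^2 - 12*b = (b)*(b^3 - 13*b - 12) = b*(b + 3)*(b^2 - 3*b - 4) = b*(b + 1)*(b + 3)*(b - 4)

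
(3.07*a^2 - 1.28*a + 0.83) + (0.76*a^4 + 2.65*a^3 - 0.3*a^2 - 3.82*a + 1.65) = 0.76*a^4 + 2.65*a^3 + 2.77*a^2 - 5.1*a + 2.48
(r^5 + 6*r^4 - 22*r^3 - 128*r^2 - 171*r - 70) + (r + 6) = r^5 + 6*r^4 - 22*r^3 - 128*r^2 - 170*r - 64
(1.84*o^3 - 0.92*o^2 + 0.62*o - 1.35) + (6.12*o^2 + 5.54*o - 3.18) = 1.84*o^3 + 5.2*o^2 + 6.16*o - 4.53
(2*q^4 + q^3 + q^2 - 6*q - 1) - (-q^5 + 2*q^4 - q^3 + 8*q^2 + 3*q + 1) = q^5 + 2*q^3 - 7*q^2 - 9*q - 2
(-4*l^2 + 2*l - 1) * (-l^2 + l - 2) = 4*l^4 - 6*l^3 + 11*l^2 - 5*l + 2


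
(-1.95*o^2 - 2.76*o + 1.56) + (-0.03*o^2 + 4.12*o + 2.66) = -1.98*o^2 + 1.36*o + 4.22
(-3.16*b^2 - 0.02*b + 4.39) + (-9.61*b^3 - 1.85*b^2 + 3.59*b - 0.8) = -9.61*b^3 - 5.01*b^2 + 3.57*b + 3.59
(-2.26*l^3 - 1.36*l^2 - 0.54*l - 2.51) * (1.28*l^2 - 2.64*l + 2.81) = -2.8928*l^5 + 4.2256*l^4 - 3.4514*l^3 - 5.6088*l^2 + 5.109*l - 7.0531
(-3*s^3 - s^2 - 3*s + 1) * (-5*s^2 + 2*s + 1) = 15*s^5 - s^4 + 10*s^3 - 12*s^2 - s + 1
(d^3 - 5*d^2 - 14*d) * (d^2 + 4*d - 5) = d^5 - d^4 - 39*d^3 - 31*d^2 + 70*d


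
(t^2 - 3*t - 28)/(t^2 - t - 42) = (t + 4)/(t + 6)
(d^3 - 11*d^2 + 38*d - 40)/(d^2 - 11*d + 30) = (d^2 - 6*d + 8)/(d - 6)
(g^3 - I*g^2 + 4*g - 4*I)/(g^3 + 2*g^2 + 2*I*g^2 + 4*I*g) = (g^2 - 3*I*g - 2)/(g*(g + 2))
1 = 1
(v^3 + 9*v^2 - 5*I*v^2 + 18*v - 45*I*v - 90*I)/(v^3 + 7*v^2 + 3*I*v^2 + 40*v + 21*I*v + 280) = (v^2 + 9*v + 18)/(v^2 + v*(7 + 8*I) + 56*I)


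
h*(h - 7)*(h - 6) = h^3 - 13*h^2 + 42*h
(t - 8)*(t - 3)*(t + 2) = t^3 - 9*t^2 + 2*t + 48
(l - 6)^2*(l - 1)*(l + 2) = l^4 - 11*l^3 + 22*l^2 + 60*l - 72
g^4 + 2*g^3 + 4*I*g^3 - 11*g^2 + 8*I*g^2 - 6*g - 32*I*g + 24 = (g - 2)*(g + 4)*(g + I)*(g + 3*I)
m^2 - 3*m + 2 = (m - 2)*(m - 1)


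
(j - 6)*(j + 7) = j^2 + j - 42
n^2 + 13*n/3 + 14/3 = (n + 2)*(n + 7/3)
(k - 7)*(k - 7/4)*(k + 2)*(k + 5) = k^4 - 7*k^3/4 - 39*k^2 - 7*k/4 + 245/2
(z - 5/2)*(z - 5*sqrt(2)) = z^2 - 5*sqrt(2)*z - 5*z/2 + 25*sqrt(2)/2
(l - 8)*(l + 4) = l^2 - 4*l - 32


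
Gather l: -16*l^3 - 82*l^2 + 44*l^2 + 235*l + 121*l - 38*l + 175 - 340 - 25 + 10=-16*l^3 - 38*l^2 + 318*l - 180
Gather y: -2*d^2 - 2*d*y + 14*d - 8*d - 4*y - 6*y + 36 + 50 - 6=-2*d^2 + 6*d + y*(-2*d - 10) + 80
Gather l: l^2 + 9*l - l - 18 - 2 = l^2 + 8*l - 20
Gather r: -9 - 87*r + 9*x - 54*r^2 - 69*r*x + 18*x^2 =-54*r^2 + r*(-69*x - 87) + 18*x^2 + 9*x - 9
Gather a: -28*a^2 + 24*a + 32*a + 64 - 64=-28*a^2 + 56*a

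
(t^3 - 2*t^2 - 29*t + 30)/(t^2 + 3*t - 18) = (t^3 - 2*t^2 - 29*t + 30)/(t^2 + 3*t - 18)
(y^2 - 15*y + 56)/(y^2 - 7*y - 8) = (y - 7)/(y + 1)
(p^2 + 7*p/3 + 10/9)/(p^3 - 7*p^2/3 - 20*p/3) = (p + 2/3)/(p*(p - 4))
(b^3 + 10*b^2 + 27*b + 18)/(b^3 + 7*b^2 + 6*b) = (b + 3)/b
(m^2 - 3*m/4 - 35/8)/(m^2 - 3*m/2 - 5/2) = (m + 7/4)/(m + 1)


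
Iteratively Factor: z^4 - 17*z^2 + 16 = (z - 1)*(z^3 + z^2 - 16*z - 16) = (z - 1)*(z + 4)*(z^2 - 3*z - 4) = (z - 4)*(z - 1)*(z + 4)*(z + 1)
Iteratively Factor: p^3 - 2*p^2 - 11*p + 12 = (p - 4)*(p^2 + 2*p - 3) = (p - 4)*(p + 3)*(p - 1)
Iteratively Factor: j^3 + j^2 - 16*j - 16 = (j + 4)*(j^2 - 3*j - 4) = (j - 4)*(j + 4)*(j + 1)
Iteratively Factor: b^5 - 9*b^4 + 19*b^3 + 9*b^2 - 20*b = (b + 1)*(b^4 - 10*b^3 + 29*b^2 - 20*b) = b*(b + 1)*(b^3 - 10*b^2 + 29*b - 20) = b*(b - 1)*(b + 1)*(b^2 - 9*b + 20) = b*(b - 5)*(b - 1)*(b + 1)*(b - 4)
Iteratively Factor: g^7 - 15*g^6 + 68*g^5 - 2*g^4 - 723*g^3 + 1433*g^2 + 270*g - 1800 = (g - 5)*(g^6 - 10*g^5 + 18*g^4 + 88*g^3 - 283*g^2 + 18*g + 360) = (g - 5)*(g - 4)*(g^5 - 6*g^4 - 6*g^3 + 64*g^2 - 27*g - 90) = (g - 5)*(g - 4)*(g - 2)*(g^4 - 4*g^3 - 14*g^2 + 36*g + 45) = (g - 5)^2*(g - 4)*(g - 2)*(g^3 + g^2 - 9*g - 9) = (g - 5)^2*(g - 4)*(g - 2)*(g + 3)*(g^2 - 2*g - 3) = (g - 5)^2*(g - 4)*(g - 2)*(g + 1)*(g + 3)*(g - 3)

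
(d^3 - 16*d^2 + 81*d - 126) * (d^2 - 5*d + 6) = d^5 - 21*d^4 + 167*d^3 - 627*d^2 + 1116*d - 756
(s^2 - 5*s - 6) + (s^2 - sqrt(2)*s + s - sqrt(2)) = 2*s^2 - 4*s - sqrt(2)*s - 6 - sqrt(2)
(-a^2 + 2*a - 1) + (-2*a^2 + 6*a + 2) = -3*a^2 + 8*a + 1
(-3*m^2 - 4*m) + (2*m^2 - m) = -m^2 - 5*m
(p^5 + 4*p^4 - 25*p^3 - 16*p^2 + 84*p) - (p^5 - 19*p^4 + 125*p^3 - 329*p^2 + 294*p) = 23*p^4 - 150*p^3 + 313*p^2 - 210*p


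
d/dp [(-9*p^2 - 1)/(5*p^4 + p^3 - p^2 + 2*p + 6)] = (-18*p*(5*p^4 + p^3 - p^2 + 2*p + 6) + (9*p^2 + 1)*(20*p^3 + 3*p^2 - 2*p + 2))/(5*p^4 + p^3 - p^2 + 2*p + 6)^2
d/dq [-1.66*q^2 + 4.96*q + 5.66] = 4.96 - 3.32*q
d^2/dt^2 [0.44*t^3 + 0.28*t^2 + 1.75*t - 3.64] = 2.64*t + 0.56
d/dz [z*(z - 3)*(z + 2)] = 3*z^2 - 2*z - 6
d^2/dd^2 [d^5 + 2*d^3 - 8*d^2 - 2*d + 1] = 20*d^3 + 12*d - 16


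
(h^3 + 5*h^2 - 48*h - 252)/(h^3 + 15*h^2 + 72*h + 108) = (h - 7)/(h + 3)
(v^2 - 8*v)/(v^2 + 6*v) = (v - 8)/(v + 6)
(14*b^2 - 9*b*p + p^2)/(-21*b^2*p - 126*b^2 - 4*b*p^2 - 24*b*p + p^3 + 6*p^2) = (-2*b + p)/(3*b*p + 18*b + p^2 + 6*p)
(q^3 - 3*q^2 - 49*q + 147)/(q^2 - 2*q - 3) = (q^2 - 49)/(q + 1)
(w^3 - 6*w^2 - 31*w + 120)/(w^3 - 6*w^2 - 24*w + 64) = (w^2 + 2*w - 15)/(w^2 + 2*w - 8)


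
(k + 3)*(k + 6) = k^2 + 9*k + 18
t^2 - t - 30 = (t - 6)*(t + 5)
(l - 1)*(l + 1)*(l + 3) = l^3 + 3*l^2 - l - 3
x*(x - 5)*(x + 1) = x^3 - 4*x^2 - 5*x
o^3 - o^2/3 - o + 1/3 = (o - 1)*(o - 1/3)*(o + 1)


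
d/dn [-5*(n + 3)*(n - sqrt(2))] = -10*n - 15 + 5*sqrt(2)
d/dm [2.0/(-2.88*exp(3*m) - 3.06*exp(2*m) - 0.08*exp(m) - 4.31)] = (17.28*exp(2*m) + 12.24*exp(m) + 0.16)*exp(m)/(2.88*exp(3*m) + 3.06*exp(2*m) + 0.08*exp(m) + 4.31)^2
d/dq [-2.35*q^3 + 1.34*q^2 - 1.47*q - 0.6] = -7.05*q^2 + 2.68*q - 1.47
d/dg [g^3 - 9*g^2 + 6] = 3*g*(g - 6)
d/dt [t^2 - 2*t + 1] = 2*t - 2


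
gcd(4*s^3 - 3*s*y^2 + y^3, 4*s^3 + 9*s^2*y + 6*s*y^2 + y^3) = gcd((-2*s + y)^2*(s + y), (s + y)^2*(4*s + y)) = s + y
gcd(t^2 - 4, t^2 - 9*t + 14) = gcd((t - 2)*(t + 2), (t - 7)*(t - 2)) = t - 2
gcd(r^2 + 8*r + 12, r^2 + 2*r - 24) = r + 6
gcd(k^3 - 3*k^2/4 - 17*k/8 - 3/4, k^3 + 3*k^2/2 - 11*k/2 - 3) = k^2 - 3*k/2 - 1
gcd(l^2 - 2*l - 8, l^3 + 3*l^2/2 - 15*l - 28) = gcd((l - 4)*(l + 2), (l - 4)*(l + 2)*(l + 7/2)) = l^2 - 2*l - 8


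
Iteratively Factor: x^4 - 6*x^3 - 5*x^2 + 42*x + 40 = (x - 4)*(x^3 - 2*x^2 - 13*x - 10) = (x - 4)*(x + 1)*(x^2 - 3*x - 10) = (x - 5)*(x - 4)*(x + 1)*(x + 2)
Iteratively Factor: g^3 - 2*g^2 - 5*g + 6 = (g - 1)*(g^2 - g - 6) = (g - 1)*(g + 2)*(g - 3)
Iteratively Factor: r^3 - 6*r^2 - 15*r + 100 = (r + 4)*(r^2 - 10*r + 25) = (r - 5)*(r + 4)*(r - 5)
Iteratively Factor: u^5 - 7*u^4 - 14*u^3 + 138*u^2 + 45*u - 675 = (u - 3)*(u^4 - 4*u^3 - 26*u^2 + 60*u + 225) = (u - 3)*(u + 3)*(u^3 - 7*u^2 - 5*u + 75) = (u - 3)*(u + 3)^2*(u^2 - 10*u + 25) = (u - 5)*(u - 3)*(u + 3)^2*(u - 5)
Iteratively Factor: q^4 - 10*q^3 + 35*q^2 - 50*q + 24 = (q - 4)*(q^3 - 6*q^2 + 11*q - 6) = (q - 4)*(q - 2)*(q^2 - 4*q + 3) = (q - 4)*(q - 3)*(q - 2)*(q - 1)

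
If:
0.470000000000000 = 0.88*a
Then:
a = 0.53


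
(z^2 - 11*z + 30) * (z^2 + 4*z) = z^4 - 7*z^3 - 14*z^2 + 120*z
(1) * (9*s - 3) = 9*s - 3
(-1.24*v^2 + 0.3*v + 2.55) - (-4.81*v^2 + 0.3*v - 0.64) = 3.57*v^2 + 3.19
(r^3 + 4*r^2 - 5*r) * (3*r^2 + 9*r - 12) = 3*r^5 + 21*r^4 + 9*r^3 - 93*r^2 + 60*r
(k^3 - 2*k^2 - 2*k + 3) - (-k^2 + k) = k^3 - k^2 - 3*k + 3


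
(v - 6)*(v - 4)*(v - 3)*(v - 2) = v^4 - 15*v^3 + 80*v^2 - 180*v + 144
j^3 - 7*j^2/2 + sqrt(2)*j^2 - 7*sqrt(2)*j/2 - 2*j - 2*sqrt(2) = (j - 4)*(j + 1/2)*(j + sqrt(2))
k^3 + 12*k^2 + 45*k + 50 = (k + 2)*(k + 5)^2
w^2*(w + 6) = w^3 + 6*w^2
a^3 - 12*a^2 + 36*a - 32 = (a - 8)*(a - 2)^2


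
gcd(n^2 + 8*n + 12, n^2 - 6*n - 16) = n + 2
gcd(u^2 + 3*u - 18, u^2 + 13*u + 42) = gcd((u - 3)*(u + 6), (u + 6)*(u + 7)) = u + 6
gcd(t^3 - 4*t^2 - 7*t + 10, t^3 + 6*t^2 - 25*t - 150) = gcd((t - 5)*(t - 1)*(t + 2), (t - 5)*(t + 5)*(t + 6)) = t - 5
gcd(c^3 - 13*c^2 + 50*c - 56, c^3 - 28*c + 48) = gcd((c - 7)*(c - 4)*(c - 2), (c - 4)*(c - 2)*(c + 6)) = c^2 - 6*c + 8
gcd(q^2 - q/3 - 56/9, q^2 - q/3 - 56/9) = q^2 - q/3 - 56/9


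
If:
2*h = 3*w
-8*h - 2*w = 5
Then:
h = -15/28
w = -5/14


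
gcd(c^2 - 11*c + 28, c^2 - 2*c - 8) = c - 4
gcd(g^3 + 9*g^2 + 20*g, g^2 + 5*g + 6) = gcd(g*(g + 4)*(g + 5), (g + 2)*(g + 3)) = 1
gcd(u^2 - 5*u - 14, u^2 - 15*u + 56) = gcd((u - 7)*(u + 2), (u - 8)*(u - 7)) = u - 7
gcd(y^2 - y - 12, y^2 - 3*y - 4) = y - 4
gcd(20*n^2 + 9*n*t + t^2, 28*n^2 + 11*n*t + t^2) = 4*n + t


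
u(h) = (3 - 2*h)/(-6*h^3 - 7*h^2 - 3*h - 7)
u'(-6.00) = 0.01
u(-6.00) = 0.01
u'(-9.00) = 0.00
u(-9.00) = 0.01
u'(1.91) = 0.01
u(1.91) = 0.01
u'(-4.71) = 0.01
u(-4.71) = 0.03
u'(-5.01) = 0.01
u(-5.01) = 0.02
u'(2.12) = 0.01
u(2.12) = 0.01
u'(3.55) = -0.00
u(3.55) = 0.01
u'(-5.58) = 0.01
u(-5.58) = 0.02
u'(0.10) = 0.51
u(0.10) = -0.38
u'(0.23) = 0.52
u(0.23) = -0.31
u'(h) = (3 - 2*h)*(18*h^2 + 14*h + 3)/(-6*h^3 - 7*h^2 - 3*h - 7)^2 - 2/(-6*h^3 - 7*h^2 - 3*h - 7)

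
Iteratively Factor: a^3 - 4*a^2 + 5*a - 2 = (a - 1)*(a^2 - 3*a + 2) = (a - 1)^2*(a - 2)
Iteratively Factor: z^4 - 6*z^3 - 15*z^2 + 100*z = (z)*(z^3 - 6*z^2 - 15*z + 100) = z*(z + 4)*(z^2 - 10*z + 25) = z*(z - 5)*(z + 4)*(z - 5)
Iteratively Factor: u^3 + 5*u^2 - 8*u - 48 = (u - 3)*(u^2 + 8*u + 16) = (u - 3)*(u + 4)*(u + 4)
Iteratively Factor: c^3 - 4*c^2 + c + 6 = (c - 2)*(c^2 - 2*c - 3) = (c - 2)*(c + 1)*(c - 3)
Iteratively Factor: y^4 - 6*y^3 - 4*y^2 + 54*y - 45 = (y + 3)*(y^3 - 9*y^2 + 23*y - 15) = (y - 5)*(y + 3)*(y^2 - 4*y + 3) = (y - 5)*(y - 3)*(y + 3)*(y - 1)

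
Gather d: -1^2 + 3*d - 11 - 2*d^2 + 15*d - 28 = -2*d^2 + 18*d - 40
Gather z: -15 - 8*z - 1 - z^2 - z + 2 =-z^2 - 9*z - 14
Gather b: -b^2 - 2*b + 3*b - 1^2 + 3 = -b^2 + b + 2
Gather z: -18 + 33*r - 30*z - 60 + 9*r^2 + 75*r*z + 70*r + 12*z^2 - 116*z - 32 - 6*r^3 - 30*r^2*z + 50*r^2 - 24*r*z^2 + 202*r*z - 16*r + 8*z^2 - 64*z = -6*r^3 + 59*r^2 + 87*r + z^2*(20 - 24*r) + z*(-30*r^2 + 277*r - 210) - 110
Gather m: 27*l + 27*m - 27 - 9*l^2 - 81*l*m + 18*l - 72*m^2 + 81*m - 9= -9*l^2 + 45*l - 72*m^2 + m*(108 - 81*l) - 36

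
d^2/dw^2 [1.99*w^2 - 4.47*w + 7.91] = 3.98000000000000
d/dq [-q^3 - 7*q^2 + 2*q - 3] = -3*q^2 - 14*q + 2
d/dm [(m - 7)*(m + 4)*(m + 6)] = 3*m^2 + 6*m - 46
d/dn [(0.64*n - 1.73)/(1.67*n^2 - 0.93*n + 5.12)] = (-1.0688*n^2 + 5.7782*n + 1.6679)/(2.7889*n^4 - 3.1062*n^3 + 17.9657*n^2 - 9.5232*n + 26.2144)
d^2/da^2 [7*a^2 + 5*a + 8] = 14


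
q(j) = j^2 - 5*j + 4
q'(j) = 2*j - 5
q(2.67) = -2.22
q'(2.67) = 0.34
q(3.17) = -1.80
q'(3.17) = 1.34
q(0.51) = 1.71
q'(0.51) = -3.98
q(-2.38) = 21.56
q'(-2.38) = -9.76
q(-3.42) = 32.80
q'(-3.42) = -11.84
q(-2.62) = 23.96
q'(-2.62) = -10.24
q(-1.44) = 13.27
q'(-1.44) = -7.88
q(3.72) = -0.76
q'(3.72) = 2.44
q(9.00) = 40.00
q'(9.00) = 13.00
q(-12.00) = 208.00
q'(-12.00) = -29.00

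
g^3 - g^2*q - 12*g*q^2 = g*(g - 4*q)*(g + 3*q)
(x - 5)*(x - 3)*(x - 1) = x^3 - 9*x^2 + 23*x - 15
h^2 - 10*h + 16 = (h - 8)*(h - 2)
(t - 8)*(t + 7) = t^2 - t - 56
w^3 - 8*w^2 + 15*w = w*(w - 5)*(w - 3)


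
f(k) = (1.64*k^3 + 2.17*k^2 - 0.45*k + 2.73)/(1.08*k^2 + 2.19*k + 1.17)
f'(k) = (-2.16*k - 2.19)*(1.64*k^3 + 2.17*k^2 - 0.45*k + 2.73)/(1.08*k^2 + 2.19*k + 1.17)^2 + (4.92*k^2 + 4.34*k - 0.45)/(1.08*k^2 + 2.19*k + 1.17)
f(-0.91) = 51.79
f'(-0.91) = -167.22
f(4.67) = 6.15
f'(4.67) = 1.48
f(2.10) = 2.52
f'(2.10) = 1.27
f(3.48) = 4.42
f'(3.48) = 1.43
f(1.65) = 1.98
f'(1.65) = 1.13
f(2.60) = 3.18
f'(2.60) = 1.36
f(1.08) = 1.43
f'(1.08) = 0.73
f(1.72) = 2.06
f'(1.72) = 1.16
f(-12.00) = -19.27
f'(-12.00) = 1.52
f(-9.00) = -14.69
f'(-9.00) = 1.53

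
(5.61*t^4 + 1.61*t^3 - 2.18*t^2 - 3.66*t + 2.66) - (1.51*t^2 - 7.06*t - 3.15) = 5.61*t^4 + 1.61*t^3 - 3.69*t^2 + 3.4*t + 5.81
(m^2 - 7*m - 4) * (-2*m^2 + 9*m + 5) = -2*m^4 + 23*m^3 - 50*m^2 - 71*m - 20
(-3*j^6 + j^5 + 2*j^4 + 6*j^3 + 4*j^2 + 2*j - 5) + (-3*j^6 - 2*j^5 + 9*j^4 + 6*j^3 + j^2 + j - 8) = -6*j^6 - j^5 + 11*j^4 + 12*j^3 + 5*j^2 + 3*j - 13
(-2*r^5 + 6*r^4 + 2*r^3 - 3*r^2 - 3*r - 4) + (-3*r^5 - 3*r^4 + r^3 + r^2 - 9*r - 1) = -5*r^5 + 3*r^4 + 3*r^3 - 2*r^2 - 12*r - 5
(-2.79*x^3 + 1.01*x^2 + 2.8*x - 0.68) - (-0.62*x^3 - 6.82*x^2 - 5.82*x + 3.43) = -2.17*x^3 + 7.83*x^2 + 8.62*x - 4.11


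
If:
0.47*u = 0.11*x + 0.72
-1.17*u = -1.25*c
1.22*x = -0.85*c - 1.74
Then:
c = 0.97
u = 1.04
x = -2.10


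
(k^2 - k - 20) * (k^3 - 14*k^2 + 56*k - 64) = k^5 - 15*k^4 + 50*k^3 + 160*k^2 - 1056*k + 1280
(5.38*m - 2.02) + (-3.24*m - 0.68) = 2.14*m - 2.7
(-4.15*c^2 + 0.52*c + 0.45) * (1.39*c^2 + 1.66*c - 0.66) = -5.7685*c^4 - 6.1662*c^3 + 4.2277*c^2 + 0.4038*c - 0.297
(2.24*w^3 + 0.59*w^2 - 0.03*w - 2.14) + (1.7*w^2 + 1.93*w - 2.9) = 2.24*w^3 + 2.29*w^2 + 1.9*w - 5.04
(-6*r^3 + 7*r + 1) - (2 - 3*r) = -6*r^3 + 10*r - 1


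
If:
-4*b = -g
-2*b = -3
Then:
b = 3/2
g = 6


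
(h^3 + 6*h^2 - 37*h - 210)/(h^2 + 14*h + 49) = (h^2 - h - 30)/(h + 7)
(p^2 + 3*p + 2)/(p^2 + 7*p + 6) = (p + 2)/(p + 6)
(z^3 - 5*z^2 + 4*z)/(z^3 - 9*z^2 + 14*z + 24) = z*(z - 1)/(z^2 - 5*z - 6)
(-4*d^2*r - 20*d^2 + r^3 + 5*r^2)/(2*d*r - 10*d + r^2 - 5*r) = (-2*d*r - 10*d + r^2 + 5*r)/(r - 5)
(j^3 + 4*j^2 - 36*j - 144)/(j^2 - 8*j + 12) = (j^2 + 10*j + 24)/(j - 2)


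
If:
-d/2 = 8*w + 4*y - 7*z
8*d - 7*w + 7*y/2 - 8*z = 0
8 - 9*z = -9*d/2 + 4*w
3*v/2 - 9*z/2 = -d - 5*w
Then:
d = 474*z/131 - 448/131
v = 3316/393 - 718*z/131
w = 477*z/262 - 242/131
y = 540/131 - 307*z/131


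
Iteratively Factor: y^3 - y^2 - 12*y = (y)*(y^2 - y - 12) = y*(y - 4)*(y + 3)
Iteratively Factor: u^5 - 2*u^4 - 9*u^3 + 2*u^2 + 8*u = (u + 1)*(u^4 - 3*u^3 - 6*u^2 + 8*u) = (u - 1)*(u + 1)*(u^3 - 2*u^2 - 8*u) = (u - 1)*(u + 1)*(u + 2)*(u^2 - 4*u) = (u - 4)*(u - 1)*(u + 1)*(u + 2)*(u)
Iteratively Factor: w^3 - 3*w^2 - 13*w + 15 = (w + 3)*(w^2 - 6*w + 5) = (w - 1)*(w + 3)*(w - 5)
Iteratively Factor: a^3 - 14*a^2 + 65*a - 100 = (a - 5)*(a^2 - 9*a + 20) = (a - 5)^2*(a - 4)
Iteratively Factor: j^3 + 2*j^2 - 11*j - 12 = (j + 4)*(j^2 - 2*j - 3) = (j - 3)*(j + 4)*(j + 1)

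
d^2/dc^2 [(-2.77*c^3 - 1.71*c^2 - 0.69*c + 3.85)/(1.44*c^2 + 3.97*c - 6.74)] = (7.105427357601e-15*c^5 - 124.394522*c^3 + 393.03534*c^2 - 663.129816*c + 3.80389399999999)/(2.985984*c^6 + 24.696576*c^5 + 26.158896*c^4 - 168.616619*c^3 - 122.438166*c^2 + 541.042716*c - 306.182024)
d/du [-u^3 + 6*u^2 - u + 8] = -3*u^2 + 12*u - 1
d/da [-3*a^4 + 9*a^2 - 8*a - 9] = -12*a^3 + 18*a - 8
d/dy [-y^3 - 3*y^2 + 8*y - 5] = -3*y^2 - 6*y + 8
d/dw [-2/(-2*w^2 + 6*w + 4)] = (3 - 2*w)/(-w^2 + 3*w + 2)^2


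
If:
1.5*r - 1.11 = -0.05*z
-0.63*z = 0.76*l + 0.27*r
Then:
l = -0.817105263157895*z - 0.262894736842105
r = 0.74 - 0.0333333333333333*z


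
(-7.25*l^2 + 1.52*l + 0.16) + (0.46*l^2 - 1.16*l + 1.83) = -6.79*l^2 + 0.36*l + 1.99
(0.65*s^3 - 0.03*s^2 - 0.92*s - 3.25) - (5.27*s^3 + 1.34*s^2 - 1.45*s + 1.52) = -4.62*s^3 - 1.37*s^2 + 0.53*s - 4.77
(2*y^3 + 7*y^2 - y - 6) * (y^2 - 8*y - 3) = 2*y^5 - 9*y^4 - 63*y^3 - 19*y^2 + 51*y + 18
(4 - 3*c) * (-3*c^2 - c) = 9*c^3 - 9*c^2 - 4*c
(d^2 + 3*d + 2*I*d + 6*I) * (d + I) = d^3 + 3*d^2 + 3*I*d^2 - 2*d + 9*I*d - 6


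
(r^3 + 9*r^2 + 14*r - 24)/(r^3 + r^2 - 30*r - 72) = (r^2 + 5*r - 6)/(r^2 - 3*r - 18)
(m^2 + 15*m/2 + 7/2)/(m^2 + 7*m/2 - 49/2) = (2*m + 1)/(2*m - 7)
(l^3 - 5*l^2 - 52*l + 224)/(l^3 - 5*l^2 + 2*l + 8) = (l^2 - l - 56)/(l^2 - l - 2)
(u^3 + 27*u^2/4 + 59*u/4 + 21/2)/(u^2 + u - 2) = (4*u^2 + 19*u + 21)/(4*(u - 1))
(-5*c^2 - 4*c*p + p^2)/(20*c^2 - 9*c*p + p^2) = (c + p)/(-4*c + p)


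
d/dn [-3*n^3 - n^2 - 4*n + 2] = -9*n^2 - 2*n - 4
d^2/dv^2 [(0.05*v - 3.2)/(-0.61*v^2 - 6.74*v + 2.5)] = (-(0.05*v - 3.2)*(1.22*v + 6.74)*(2.44*v + 13.48) + (0.183*v - 3.23)*(0.61*v^2 + 6.74*v - 2.5))/(0.61*v^2 + 6.74*v - 2.5)^3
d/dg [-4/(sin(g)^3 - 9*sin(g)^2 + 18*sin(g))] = 12*(cos(g) - 6/tan(g) + 6*cos(g)/sin(g)^2)/((sin(g) - 6)^2*(sin(g) - 3)^2)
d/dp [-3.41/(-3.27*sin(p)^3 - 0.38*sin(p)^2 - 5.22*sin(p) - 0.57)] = (-2.5916*sin(p) + 16.72605*cos(2*p) - 34.52625)*cos(p)/(3.27*sin(p)^3 + 0.38*sin(p)^2 + 5.22*sin(p) + 0.57)^2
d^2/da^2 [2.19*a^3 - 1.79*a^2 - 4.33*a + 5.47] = 13.14*a - 3.58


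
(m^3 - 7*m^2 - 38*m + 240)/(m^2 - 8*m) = m + 1 - 30/m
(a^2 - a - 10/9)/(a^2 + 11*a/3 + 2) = (a - 5/3)/(a + 3)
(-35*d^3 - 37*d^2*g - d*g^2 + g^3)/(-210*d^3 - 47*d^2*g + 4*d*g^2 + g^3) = (d + g)/(6*d + g)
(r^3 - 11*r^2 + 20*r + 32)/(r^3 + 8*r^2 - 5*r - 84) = (r^3 - 11*r^2 + 20*r + 32)/(r^3 + 8*r^2 - 5*r - 84)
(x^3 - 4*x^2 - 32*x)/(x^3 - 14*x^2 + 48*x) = (x + 4)/(x - 6)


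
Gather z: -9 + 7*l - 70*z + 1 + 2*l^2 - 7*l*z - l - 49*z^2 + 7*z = 2*l^2 + 6*l - 49*z^2 + z*(-7*l - 63) - 8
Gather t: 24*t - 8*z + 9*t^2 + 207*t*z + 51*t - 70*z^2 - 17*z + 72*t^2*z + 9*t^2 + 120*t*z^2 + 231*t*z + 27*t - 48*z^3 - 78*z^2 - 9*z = t^2*(72*z + 18) + t*(120*z^2 + 438*z + 102) - 48*z^3 - 148*z^2 - 34*z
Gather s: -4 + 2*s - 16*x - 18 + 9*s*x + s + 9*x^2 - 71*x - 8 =s*(9*x + 3) + 9*x^2 - 87*x - 30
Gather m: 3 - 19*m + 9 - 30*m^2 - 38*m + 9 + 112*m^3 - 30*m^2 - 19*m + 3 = 112*m^3 - 60*m^2 - 76*m + 24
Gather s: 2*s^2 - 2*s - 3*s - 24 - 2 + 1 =2*s^2 - 5*s - 25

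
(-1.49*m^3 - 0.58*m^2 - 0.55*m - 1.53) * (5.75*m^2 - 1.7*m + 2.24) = -8.5675*m^5 - 0.802*m^4 - 5.5141*m^3 - 9.1617*m^2 + 1.369*m - 3.4272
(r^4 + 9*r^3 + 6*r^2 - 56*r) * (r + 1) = r^5 + 10*r^4 + 15*r^3 - 50*r^2 - 56*r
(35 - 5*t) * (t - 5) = -5*t^2 + 60*t - 175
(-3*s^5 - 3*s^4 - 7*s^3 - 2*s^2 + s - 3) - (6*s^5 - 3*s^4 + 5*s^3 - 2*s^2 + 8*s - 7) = -9*s^5 - 12*s^3 - 7*s + 4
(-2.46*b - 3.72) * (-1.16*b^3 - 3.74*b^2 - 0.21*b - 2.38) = 2.8536*b^4 + 13.5156*b^3 + 14.4294*b^2 + 6.636*b + 8.8536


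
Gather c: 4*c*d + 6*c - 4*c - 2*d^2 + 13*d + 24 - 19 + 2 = c*(4*d + 2) - 2*d^2 + 13*d + 7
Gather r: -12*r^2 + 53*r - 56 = -12*r^2 + 53*r - 56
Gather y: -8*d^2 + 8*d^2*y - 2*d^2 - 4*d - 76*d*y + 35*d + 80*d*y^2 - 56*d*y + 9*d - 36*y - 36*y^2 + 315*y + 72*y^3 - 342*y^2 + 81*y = -10*d^2 + 40*d + 72*y^3 + y^2*(80*d - 378) + y*(8*d^2 - 132*d + 360)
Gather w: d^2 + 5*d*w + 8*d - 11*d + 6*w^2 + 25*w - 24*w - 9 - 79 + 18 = d^2 - 3*d + 6*w^2 + w*(5*d + 1) - 70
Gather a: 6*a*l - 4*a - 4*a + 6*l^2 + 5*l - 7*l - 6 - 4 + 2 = a*(6*l - 8) + 6*l^2 - 2*l - 8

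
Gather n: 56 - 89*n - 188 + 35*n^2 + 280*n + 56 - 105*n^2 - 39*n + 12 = -70*n^2 + 152*n - 64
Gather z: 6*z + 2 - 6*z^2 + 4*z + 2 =-6*z^2 + 10*z + 4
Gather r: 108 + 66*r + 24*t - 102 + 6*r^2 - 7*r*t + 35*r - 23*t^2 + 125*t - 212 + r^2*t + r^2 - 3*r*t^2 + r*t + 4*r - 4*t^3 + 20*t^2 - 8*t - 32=r^2*(t + 7) + r*(-3*t^2 - 6*t + 105) - 4*t^3 - 3*t^2 + 141*t - 238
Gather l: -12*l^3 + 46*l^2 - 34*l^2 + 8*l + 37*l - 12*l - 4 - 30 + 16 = -12*l^3 + 12*l^2 + 33*l - 18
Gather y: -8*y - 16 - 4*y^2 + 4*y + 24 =-4*y^2 - 4*y + 8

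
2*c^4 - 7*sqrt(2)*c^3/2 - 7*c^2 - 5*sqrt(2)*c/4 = c*(c - 5*sqrt(2)/2)*(sqrt(2)*c + 1/2)*(sqrt(2)*c + 1)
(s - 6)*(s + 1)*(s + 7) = s^3 + 2*s^2 - 41*s - 42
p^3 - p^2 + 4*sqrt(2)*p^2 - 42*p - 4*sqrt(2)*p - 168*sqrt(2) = (p - 7)*(p + 6)*(p + 4*sqrt(2))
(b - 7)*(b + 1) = b^2 - 6*b - 7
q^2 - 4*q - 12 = (q - 6)*(q + 2)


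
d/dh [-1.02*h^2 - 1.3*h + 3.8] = -2.04*h - 1.3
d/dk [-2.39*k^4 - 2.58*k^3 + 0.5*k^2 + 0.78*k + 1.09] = -9.56*k^3 - 7.74*k^2 + 1.0*k + 0.78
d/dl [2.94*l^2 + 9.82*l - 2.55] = 5.88*l + 9.82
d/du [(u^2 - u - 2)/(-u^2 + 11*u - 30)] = 2*(5*u^2 - 32*u + 26)/(u^4 - 22*u^3 + 181*u^2 - 660*u + 900)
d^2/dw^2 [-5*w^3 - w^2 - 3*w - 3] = -30*w - 2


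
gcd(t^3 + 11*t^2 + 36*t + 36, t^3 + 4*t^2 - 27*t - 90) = t^2 + 9*t + 18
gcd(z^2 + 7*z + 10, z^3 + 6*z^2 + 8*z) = z + 2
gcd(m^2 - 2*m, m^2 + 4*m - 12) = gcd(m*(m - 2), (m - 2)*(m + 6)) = m - 2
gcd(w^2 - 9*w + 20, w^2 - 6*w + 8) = w - 4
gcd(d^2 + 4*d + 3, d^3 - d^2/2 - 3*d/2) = d + 1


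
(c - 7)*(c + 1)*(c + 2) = c^3 - 4*c^2 - 19*c - 14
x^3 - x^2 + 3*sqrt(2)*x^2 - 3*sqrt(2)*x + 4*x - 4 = (x - 1)*(x + sqrt(2))*(x + 2*sqrt(2))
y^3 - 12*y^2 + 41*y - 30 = (y - 6)*(y - 5)*(y - 1)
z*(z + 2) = z^2 + 2*z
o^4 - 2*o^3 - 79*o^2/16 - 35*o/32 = o*(o - 7/2)*(o + 1/4)*(o + 5/4)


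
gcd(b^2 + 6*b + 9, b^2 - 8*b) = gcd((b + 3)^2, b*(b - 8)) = 1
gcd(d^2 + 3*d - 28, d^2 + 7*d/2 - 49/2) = d + 7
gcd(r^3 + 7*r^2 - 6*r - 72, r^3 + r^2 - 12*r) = r^2 + r - 12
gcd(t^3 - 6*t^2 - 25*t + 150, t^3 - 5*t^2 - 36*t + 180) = t^2 - 11*t + 30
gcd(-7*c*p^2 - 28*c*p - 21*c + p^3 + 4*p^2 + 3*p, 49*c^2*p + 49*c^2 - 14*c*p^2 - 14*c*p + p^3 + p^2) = -7*c*p - 7*c + p^2 + p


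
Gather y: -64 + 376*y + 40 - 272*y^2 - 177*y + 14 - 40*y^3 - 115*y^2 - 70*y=-40*y^3 - 387*y^2 + 129*y - 10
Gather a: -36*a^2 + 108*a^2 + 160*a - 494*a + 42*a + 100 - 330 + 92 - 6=72*a^2 - 292*a - 144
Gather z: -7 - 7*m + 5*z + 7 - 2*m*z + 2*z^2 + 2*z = -7*m + 2*z^2 + z*(7 - 2*m)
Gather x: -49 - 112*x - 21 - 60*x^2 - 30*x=-60*x^2 - 142*x - 70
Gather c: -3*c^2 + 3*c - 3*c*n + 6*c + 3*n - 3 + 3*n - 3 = -3*c^2 + c*(9 - 3*n) + 6*n - 6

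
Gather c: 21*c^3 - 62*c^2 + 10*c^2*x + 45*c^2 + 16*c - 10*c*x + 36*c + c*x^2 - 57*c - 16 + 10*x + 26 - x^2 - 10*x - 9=21*c^3 + c^2*(10*x - 17) + c*(x^2 - 10*x - 5) - x^2 + 1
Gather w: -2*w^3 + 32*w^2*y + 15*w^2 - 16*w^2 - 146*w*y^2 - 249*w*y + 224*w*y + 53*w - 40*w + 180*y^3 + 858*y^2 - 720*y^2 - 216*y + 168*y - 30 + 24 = -2*w^3 + w^2*(32*y - 1) + w*(-146*y^2 - 25*y + 13) + 180*y^3 + 138*y^2 - 48*y - 6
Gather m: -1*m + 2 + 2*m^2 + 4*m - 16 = 2*m^2 + 3*m - 14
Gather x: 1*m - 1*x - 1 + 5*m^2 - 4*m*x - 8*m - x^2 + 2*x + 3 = 5*m^2 - 7*m - x^2 + x*(1 - 4*m) + 2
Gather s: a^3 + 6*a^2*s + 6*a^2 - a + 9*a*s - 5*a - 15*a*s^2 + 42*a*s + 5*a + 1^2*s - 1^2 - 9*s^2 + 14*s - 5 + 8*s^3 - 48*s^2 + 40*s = a^3 + 6*a^2 - a + 8*s^3 + s^2*(-15*a - 57) + s*(6*a^2 + 51*a + 55) - 6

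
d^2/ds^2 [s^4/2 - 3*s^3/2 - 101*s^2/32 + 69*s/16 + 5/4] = 6*s^2 - 9*s - 101/16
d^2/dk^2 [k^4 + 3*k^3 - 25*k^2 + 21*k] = 12*k^2 + 18*k - 50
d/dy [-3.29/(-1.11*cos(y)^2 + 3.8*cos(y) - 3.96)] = (7.3038*cos(y) - 12.502)*sin(y)/(1.11*cos(y)^2 - 3.8*cos(y) + 3.96)^2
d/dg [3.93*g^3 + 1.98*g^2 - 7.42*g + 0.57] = 11.79*g^2 + 3.96*g - 7.42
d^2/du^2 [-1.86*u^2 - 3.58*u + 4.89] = -3.72000000000000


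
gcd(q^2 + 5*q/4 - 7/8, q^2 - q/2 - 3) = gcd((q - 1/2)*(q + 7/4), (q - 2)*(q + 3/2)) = 1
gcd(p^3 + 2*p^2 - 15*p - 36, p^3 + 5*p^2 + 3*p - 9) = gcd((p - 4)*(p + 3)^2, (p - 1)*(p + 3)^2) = p^2 + 6*p + 9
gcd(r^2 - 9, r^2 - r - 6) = r - 3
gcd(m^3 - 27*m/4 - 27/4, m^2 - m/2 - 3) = m + 3/2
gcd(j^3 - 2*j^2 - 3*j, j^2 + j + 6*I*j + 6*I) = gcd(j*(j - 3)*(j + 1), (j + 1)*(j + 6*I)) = j + 1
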